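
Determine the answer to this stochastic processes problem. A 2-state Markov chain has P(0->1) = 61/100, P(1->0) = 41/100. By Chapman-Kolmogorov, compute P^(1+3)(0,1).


P^4 = P^1 * P^3
Computing via matrix multiplication of the transition matrix.
Entry (0,1) of P^4 = 0.5980

0.5980


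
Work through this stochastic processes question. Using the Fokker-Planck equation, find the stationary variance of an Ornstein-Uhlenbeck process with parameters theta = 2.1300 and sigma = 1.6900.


Stationary variance = sigma^2 / (2*theta)
= 1.6900^2 / (2*2.1300)
= 2.8561 / 4.2600
= 0.6704

0.6704


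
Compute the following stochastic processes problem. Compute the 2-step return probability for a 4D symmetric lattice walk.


P(return in 2 steps) = P(reverse first step) = 1/(2d)
= 1/8
= 0.1250

0.1250


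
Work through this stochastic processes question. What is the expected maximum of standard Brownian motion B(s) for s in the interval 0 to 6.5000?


E(max B(s)) = sqrt(2t/pi)
= sqrt(2*6.5000/pi)
= sqrt(4.1380)
= 2.0342

2.0342


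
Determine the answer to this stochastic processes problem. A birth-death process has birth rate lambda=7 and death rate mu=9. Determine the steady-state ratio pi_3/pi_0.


For birth-death process, pi_n/pi_0 = (lambda/mu)^n
= (7/9)^3
= 0.4705

0.4705


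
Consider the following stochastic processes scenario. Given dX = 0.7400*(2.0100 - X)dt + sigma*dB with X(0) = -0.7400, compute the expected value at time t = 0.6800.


E[X(t)] = mu + (X(0) - mu)*exp(-theta*t)
= 2.0100 + (-0.7400 - 2.0100)*exp(-0.7400*0.6800)
= 2.0100 + -2.7500 * 0.6046
= 0.3474

0.3474


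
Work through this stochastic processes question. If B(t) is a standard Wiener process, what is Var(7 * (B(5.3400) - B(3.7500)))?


Var(alpha*(B(t)-B(s))) = alpha^2 * (t-s)
= 7^2 * (5.3400 - 3.7500)
= 49 * 1.5900
= 77.9100

77.9100


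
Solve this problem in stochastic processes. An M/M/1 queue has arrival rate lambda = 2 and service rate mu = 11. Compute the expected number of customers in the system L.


rho = 2/11 = 0.1818
L = rho/(1-rho)
= 0.1818/0.8182
= 0.2222

0.2222


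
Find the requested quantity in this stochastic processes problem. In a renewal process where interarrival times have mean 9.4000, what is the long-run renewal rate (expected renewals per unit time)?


Long-run renewal rate = 1/E(X)
= 1/9.4000
= 0.1064

0.1064


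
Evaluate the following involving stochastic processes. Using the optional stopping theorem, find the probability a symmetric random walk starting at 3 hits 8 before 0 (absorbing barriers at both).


By optional stopping theorem: E(M at tau) = M(0) = 3
P(hit 8)*8 + P(hit 0)*0 = 3
P(hit 8) = (3 - 0)/(8 - 0) = 3/8 = 0.3750

0.3750


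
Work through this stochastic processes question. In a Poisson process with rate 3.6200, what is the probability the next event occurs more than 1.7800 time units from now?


P(X > t) = exp(-lambda * t)
= exp(-3.6200 * 1.7800)
= exp(-6.4436) = 0.0016

0.0016


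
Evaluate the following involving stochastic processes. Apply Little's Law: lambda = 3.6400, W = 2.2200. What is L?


Little's Law: L = lambda * W
= 3.6400 * 2.2200
= 8.0808

8.0808


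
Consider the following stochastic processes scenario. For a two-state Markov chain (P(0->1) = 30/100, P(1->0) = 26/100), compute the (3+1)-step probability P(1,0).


P^4 = P^3 * P^1
Computing via matrix multiplication of the transition matrix.
Entry (1,0) of P^4 = 0.4469

0.4469


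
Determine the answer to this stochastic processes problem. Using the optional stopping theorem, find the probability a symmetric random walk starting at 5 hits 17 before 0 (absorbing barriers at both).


By optional stopping theorem: E(M at tau) = M(0) = 5
P(hit 17)*17 + P(hit 0)*0 = 5
P(hit 17) = (5 - 0)/(17 - 0) = 5/17 = 0.2941

0.2941


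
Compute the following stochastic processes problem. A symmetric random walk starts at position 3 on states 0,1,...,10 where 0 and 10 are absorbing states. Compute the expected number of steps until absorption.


For symmetric RW on 0,...,N with absorbing barriers, E(i) = i*(N-i)
E(3) = 3 * 7 = 21

21


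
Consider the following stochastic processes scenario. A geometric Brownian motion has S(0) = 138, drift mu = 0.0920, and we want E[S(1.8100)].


E[S(t)] = S(0) * exp(mu * t)
= 138 * exp(0.0920 * 1.8100)
= 138 * 1.1812
= 163.0038

163.0038


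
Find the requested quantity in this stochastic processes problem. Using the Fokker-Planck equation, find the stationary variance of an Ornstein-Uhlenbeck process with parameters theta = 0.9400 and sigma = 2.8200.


Stationary variance = sigma^2 / (2*theta)
= 2.8200^2 / (2*0.9400)
= 7.9524 / 1.8800
= 4.2300

4.2300


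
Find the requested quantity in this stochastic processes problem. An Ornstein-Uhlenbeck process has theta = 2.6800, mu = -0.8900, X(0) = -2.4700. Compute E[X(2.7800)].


E[X(t)] = mu + (X(0) - mu)*exp(-theta*t)
= -0.8900 + (-2.4700 - -0.8900)*exp(-2.6800*2.7800)
= -0.8900 + -1.5800 * 5.8121e-04
= -0.8909

-0.8909


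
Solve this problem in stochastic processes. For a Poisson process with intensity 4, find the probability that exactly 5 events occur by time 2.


P(N(t)=k) = (lambda*t)^k * exp(-lambda*t) / k!
lambda*t = 8
= 8^5 * exp(-8) / 5!
= 32768 * 3.3546e-04 / 120
= 0.0916

0.0916


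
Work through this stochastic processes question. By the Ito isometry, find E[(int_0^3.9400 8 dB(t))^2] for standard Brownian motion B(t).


By Ito isometry: E[(int f dB)^2] = int f^2 dt
= 8^2 * 3.9400
= 64 * 3.9400 = 252.1600

252.1600


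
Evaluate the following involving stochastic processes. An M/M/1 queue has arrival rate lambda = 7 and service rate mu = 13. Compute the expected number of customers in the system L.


rho = 7/13 = 0.5385
L = rho/(1-rho)
= 0.5385/0.4615
= 1.1667

1.1667


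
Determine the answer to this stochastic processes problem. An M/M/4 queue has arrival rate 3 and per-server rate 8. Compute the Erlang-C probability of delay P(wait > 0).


a = lambda/mu = 0.3750
rho = a/c = 0.0938
Erlang-C formula applied:
C(c,a) = 6.2488e-04

6.2488e-04


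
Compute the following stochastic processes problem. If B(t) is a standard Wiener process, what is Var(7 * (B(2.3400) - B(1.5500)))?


Var(alpha*(B(t)-B(s))) = alpha^2 * (t-s)
= 7^2 * (2.3400 - 1.5500)
= 49 * 0.7900
= 38.7100

38.7100


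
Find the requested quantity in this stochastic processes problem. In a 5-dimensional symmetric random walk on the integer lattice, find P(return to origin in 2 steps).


P(return in 2 steps) = P(reverse first step) = 1/(2d)
= 1/10
= 0.1000

0.1000


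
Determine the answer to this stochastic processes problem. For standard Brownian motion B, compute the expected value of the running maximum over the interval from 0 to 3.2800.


E(max B(s)) = sqrt(2t/pi)
= sqrt(2*3.2800/pi)
= sqrt(2.0881)
= 1.4450

1.4450


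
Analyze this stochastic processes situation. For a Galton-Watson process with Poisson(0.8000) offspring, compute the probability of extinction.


Since mu = 0.8000 <= 1, extinction probability = 1.

1.0000


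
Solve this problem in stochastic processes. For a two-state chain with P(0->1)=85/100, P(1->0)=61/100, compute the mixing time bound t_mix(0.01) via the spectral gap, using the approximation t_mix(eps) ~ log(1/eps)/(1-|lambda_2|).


lambda_2 = |1 - p01 - p10| = |1 - 0.8500 - 0.6100| = 0.4600
t_mix ~ log(1/eps)/(1 - |lambda_2|)
= log(100)/(1 - 0.4600) = 4.6052/0.5400
= 8.5281

8.5281


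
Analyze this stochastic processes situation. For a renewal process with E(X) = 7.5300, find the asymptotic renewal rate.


Long-run renewal rate = 1/E(X)
= 1/7.5300
= 0.1328

0.1328


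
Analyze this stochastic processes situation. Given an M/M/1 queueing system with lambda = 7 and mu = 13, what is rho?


rho = lambda/mu
= 7/13
= 0.5385

0.5385


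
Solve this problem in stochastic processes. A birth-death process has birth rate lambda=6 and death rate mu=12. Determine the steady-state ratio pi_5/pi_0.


For birth-death process, pi_n/pi_0 = (lambda/mu)^n
= (6/12)^5
= 0.0312

0.0312


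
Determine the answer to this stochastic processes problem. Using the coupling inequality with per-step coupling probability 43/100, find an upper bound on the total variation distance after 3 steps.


TV distance bound <= (1-delta)^n
= (1 - 0.4300)^3
= 0.5700^3
= 0.1852

0.1852


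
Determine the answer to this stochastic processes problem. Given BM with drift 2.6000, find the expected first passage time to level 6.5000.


Expected first passage time = a/mu
= 6.5000/2.6000
= 2.5000

2.5000


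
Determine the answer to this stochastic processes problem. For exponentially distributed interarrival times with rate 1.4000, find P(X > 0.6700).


P(X > t) = exp(-lambda * t)
= exp(-1.4000 * 0.6700)
= exp(-0.9380) = 0.3914

0.3914


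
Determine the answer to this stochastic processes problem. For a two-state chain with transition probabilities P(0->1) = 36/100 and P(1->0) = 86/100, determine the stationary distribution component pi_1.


Stationary distribution: pi_0 = p10/(p01+p10), pi_1 = p01/(p01+p10)
p01 = 0.3600, p10 = 0.8600
pi_1 = 0.2951

0.2951


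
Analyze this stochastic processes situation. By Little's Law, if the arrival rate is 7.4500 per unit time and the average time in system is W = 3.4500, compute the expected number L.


Little's Law: L = lambda * W
= 7.4500 * 3.4500
= 25.7025

25.7025


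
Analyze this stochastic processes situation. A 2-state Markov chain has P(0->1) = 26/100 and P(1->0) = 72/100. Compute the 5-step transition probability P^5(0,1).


Computing P^5 by matrix multiplication.
P = [[0.7400, 0.2600], [0.7200, 0.2800]]
After raising P to the power 5:
P^5(0,1) = 0.2653

0.2653


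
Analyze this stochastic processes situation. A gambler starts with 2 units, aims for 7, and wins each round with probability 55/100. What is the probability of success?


Gambler's ruin formula:
r = q/p = 0.4500/0.5500 = 0.8182
P(win) = (1 - r^i)/(1 - r^N)
= (1 - 0.8182^2)/(1 - 0.8182^7)
= 0.4381

0.4381


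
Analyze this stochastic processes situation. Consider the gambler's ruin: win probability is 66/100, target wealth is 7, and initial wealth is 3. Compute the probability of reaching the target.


Gambler's ruin formula:
r = q/p = 0.3400/0.6600 = 0.5152
P(win) = (1 - r^i)/(1 - r^N)
= (1 - 0.5152^3)/(1 - 0.5152^7)
= 0.8717

0.8717


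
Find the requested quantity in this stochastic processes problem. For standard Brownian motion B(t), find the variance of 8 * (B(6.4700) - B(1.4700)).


Var(alpha*(B(t)-B(s))) = alpha^2 * (t-s)
= 8^2 * (6.4700 - 1.4700)
= 64 * 5.0000
= 320.0000

320.0000


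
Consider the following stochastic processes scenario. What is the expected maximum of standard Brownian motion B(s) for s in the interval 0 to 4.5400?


E(max B(s)) = sqrt(2t/pi)
= sqrt(2*4.5400/pi)
= sqrt(2.8903)
= 1.7001

1.7001


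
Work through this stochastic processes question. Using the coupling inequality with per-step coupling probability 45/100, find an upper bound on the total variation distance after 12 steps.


TV distance bound <= (1-delta)^n
= (1 - 0.4500)^12
= 0.5500^12
= 7.6622e-04

7.6622e-04


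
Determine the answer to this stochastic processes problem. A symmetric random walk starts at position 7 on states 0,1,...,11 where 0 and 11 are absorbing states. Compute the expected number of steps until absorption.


For symmetric RW on 0,...,N with absorbing barriers, E(i) = i*(N-i)
E(7) = 7 * 4 = 28

28


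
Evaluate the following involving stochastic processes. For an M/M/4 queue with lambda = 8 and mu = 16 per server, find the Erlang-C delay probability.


a = lambda/mu = 0.5000
rho = a/c = 0.1250
Erlang-C formula applied:
C(c,a) = 0.0018

0.0018


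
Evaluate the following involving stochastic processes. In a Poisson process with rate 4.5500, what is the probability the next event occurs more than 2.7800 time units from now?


P(X > t) = exp(-lambda * t)
= exp(-4.5500 * 2.7800)
= exp(-12.6490) = 3.2108e-06

3.2108e-06


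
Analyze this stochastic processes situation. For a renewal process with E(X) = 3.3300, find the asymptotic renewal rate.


Long-run renewal rate = 1/E(X)
= 1/3.3300
= 0.3003

0.3003


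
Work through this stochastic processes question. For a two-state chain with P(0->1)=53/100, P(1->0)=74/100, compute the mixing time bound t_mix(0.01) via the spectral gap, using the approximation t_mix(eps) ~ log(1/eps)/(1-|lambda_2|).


lambda_2 = |1 - p01 - p10| = |1 - 0.5300 - 0.7400| = 0.2700
t_mix ~ log(1/eps)/(1 - |lambda_2|)
= log(100)/(1 - 0.2700) = 4.6052/0.7300
= 6.3085

6.3085


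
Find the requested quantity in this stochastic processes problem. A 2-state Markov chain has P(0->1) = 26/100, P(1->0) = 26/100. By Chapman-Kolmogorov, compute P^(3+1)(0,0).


P^4 = P^3 * P^1
Computing via matrix multiplication of the transition matrix.
Entry (0,0) of P^4 = 0.5265

0.5265


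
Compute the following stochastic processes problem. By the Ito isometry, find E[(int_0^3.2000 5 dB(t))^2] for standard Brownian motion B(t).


By Ito isometry: E[(int f dB)^2] = int f^2 dt
= 5^2 * 3.2000
= 25 * 3.2000 = 80.0000

80.0000


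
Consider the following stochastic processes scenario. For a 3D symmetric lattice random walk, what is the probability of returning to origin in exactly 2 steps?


P(return in 2 steps) = P(reverse first step) = 1/(2d)
= 1/6
= 0.1667

0.1667


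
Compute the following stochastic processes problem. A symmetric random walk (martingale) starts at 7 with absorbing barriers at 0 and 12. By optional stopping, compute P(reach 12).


By optional stopping theorem: E(M at tau) = M(0) = 7
P(hit 12)*12 + P(hit 0)*0 = 7
P(hit 12) = (7 - 0)/(12 - 0) = 7/12 = 0.5833

0.5833


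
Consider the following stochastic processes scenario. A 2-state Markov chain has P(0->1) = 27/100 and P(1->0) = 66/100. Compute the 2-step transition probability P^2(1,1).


Computing P^2 by matrix multiplication.
P = [[0.7300, 0.2700], [0.6600, 0.3400]]
After raising P to the power 2:
P^2(1,1) = 0.2938

0.2938


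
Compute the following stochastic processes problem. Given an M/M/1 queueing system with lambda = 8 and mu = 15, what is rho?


rho = lambda/mu
= 8/15
= 0.5333

0.5333


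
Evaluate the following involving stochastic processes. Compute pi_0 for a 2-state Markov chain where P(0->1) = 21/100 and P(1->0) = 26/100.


Stationary distribution: pi_0 = p10/(p01+p10), pi_1 = p01/(p01+p10)
p01 = 0.2100, p10 = 0.2600
pi_0 = 0.5532

0.5532


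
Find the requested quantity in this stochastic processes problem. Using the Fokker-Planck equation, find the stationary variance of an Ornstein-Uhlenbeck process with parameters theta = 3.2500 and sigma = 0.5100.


Stationary variance = sigma^2 / (2*theta)
= 0.5100^2 / (2*3.2500)
= 0.2601 / 6.5000
= 0.0400

0.0400


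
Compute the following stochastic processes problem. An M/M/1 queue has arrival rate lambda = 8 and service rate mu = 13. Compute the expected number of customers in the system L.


rho = 8/13 = 0.6154
L = rho/(1-rho)
= 0.6154/0.3846
= 1.6000

1.6000


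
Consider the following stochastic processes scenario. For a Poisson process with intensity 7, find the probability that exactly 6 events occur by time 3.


P(N(t)=k) = (lambda*t)^k * exp(-lambda*t) / k!
lambda*t = 21
= 21^6 * exp(-21) / 6!
= 85766121 * 7.5826e-10 / 720
= 9.0323e-05

9.0323e-05


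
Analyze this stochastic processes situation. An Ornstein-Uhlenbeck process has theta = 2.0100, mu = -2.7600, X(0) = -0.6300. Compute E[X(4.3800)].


E[X(t)] = mu + (X(0) - mu)*exp(-theta*t)
= -2.7600 + (-0.6300 - -2.7600)*exp(-2.0100*4.3800)
= -2.7600 + 2.1300 * 1.5016e-04
= -2.7597

-2.7597


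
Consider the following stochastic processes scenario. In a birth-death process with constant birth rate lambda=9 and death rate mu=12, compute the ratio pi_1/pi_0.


For birth-death process, pi_n/pi_0 = (lambda/mu)^n
= (9/12)^1
= 0.7500

0.7500


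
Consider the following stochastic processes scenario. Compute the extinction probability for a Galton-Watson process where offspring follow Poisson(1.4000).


Since mu = 1.4000 > 1, extinction prob q < 1.
Solve s = exp(mu*(s-1)) iteratively.
q = 0.4890

0.4890


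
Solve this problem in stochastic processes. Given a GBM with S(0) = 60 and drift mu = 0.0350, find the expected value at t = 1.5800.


E[S(t)] = S(0) * exp(mu * t)
= 60 * exp(0.0350 * 1.5800)
= 60 * 1.0569
= 63.4115

63.4115


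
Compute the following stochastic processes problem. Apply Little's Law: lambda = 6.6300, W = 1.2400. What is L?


Little's Law: L = lambda * W
= 6.6300 * 1.2400
= 8.2212

8.2212


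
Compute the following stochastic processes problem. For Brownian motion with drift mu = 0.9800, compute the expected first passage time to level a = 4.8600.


Expected first passage time = a/mu
= 4.8600/0.9800
= 4.9592

4.9592


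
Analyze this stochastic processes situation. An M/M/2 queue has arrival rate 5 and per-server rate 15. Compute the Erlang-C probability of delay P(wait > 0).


a = lambda/mu = 0.3333
rho = a/c = 0.1667
Erlang-C formula applied:
C(c,a) = 0.0476

0.0476


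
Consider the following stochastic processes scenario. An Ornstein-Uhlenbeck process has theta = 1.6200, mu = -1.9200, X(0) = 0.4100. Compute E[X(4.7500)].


E[X(t)] = mu + (X(0) - mu)*exp(-theta*t)
= -1.9200 + (0.4100 - -1.9200)*exp(-1.6200*4.7500)
= -1.9200 + 2.3300 * 4.5510e-04
= -1.9189

-1.9189


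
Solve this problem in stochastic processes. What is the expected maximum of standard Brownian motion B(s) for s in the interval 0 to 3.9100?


E(max B(s)) = sqrt(2t/pi)
= sqrt(2*3.9100/pi)
= sqrt(2.4892)
= 1.5777

1.5777


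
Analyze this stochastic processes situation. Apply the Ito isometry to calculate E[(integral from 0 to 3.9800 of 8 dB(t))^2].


By Ito isometry: E[(int f dB)^2] = int f^2 dt
= 8^2 * 3.9800
= 64 * 3.9800 = 254.7200

254.7200


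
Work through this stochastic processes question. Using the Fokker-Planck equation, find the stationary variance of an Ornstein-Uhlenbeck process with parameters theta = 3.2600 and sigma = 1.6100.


Stationary variance = sigma^2 / (2*theta)
= 1.6100^2 / (2*3.2600)
= 2.5921 / 6.5200
= 0.3976

0.3976


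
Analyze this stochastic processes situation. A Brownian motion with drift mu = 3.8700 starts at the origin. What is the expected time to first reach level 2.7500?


Expected first passage time = a/mu
= 2.7500/3.8700
= 0.7106

0.7106


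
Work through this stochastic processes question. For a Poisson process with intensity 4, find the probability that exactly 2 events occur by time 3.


P(N(t)=k) = (lambda*t)^k * exp(-lambda*t) / k!
lambda*t = 12
= 12^2 * exp(-12) / 2!
= 144 * 6.1442e-06 / 2
= 4.4238e-04

4.4238e-04


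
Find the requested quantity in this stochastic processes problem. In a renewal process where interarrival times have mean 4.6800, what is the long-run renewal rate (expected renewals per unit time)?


Long-run renewal rate = 1/E(X)
= 1/4.6800
= 0.2137

0.2137


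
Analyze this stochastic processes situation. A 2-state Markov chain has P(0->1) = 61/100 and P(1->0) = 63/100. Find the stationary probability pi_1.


Stationary distribution: pi_0 = p10/(p01+p10), pi_1 = p01/(p01+p10)
p01 = 0.6100, p10 = 0.6300
pi_1 = 0.4919

0.4919


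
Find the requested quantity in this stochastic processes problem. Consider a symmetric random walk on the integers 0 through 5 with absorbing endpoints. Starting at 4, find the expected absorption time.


For symmetric RW on 0,...,N with absorbing barriers, E(i) = i*(N-i)
E(4) = 4 * 1 = 4

4


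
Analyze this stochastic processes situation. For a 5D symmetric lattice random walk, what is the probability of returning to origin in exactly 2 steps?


P(return in 2 steps) = P(reverse first step) = 1/(2d)
= 1/10
= 0.1000

0.1000


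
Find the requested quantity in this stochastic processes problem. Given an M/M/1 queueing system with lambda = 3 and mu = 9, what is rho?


rho = lambda/mu
= 3/9
= 0.3333

0.3333


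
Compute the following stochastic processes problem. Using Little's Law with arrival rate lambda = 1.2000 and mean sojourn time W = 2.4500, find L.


Little's Law: L = lambda * W
= 1.2000 * 2.4500
= 2.9400

2.9400


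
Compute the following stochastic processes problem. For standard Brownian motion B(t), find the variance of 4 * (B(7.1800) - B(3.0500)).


Var(alpha*(B(t)-B(s))) = alpha^2 * (t-s)
= 4^2 * (7.1800 - 3.0500)
= 16 * 4.1300
= 66.0800

66.0800


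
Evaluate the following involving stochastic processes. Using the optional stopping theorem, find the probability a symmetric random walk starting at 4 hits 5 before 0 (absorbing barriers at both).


By optional stopping theorem: E(M at tau) = M(0) = 4
P(hit 5)*5 + P(hit 0)*0 = 4
P(hit 5) = (4 - 0)/(5 - 0) = 4/5 = 0.8000

0.8000


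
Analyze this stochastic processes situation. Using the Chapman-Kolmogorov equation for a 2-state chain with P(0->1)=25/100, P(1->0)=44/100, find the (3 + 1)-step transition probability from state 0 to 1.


P^4 = P^3 * P^1
Computing via matrix multiplication of the transition matrix.
Entry (0,1) of P^4 = 0.3590

0.3590


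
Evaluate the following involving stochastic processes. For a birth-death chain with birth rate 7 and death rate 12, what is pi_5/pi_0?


For birth-death process, pi_n/pi_0 = (lambda/mu)^n
= (7/12)^5
= 0.0675

0.0675


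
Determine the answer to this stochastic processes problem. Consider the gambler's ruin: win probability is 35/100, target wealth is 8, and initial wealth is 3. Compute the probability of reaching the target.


Gambler's ruin formula:
r = q/p = 0.6500/0.3500 = 1.8571
P(win) = (1 - r^i)/(1 - r^N)
= (1 - 1.8571^3)/(1 - 1.8571^8)
= 0.0385

0.0385


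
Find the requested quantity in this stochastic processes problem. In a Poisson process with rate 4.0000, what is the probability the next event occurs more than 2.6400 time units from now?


P(X > t) = exp(-lambda * t)
= exp(-4.0000 * 2.6400)
= exp(-10.5600) = 2.5933e-05

2.5933e-05


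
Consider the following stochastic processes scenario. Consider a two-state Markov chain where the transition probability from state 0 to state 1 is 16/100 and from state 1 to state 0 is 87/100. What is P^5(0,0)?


Computing P^5 by matrix multiplication.
P = [[0.8400, 0.1600], [0.8700, 0.1300]]
After raising P to the power 5:
P^5(0,0) = 0.8447

0.8447


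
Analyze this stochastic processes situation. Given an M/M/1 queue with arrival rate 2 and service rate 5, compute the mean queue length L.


rho = 2/5 = 0.4000
L = rho/(1-rho)
= 0.4000/0.6000
= 0.6667

0.6667


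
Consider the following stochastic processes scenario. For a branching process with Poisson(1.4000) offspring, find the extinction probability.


Since mu = 1.4000 > 1, extinction prob q < 1.
Solve s = exp(mu*(s-1)) iteratively.
q = 0.4890

0.4890


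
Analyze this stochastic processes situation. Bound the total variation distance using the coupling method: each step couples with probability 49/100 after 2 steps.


TV distance bound <= (1-delta)^n
= (1 - 0.4900)^2
= 0.5100^2
= 0.2601

0.2601


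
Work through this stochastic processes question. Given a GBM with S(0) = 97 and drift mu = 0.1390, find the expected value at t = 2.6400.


E[S(t)] = S(0) * exp(mu * t)
= 97 * exp(0.1390 * 2.6400)
= 97 * 1.4433
= 140.0040

140.0040


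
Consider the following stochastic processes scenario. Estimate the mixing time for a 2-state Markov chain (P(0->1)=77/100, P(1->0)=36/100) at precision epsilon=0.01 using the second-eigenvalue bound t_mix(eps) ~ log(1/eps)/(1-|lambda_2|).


lambda_2 = |1 - p01 - p10| = |1 - 0.7700 - 0.3600| = 0.1300
t_mix ~ log(1/eps)/(1 - |lambda_2|)
= log(100)/(1 - 0.1300) = 4.6052/0.8700
= 5.2933

5.2933


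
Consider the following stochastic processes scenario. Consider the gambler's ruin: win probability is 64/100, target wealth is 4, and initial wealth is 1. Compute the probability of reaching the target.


Gambler's ruin formula:
r = q/p = 0.3600/0.6400 = 0.5625
P(win) = (1 - r^i)/(1 - r^N)
= (1 - 0.5625^1)/(1 - 0.5625^4)
= 0.4862

0.4862


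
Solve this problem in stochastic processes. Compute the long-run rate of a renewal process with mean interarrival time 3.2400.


Long-run renewal rate = 1/E(X)
= 1/3.2400
= 0.3086

0.3086


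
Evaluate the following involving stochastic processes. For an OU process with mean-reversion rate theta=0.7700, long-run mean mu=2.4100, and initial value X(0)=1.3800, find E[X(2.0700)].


E[X(t)] = mu + (X(0) - mu)*exp(-theta*t)
= 2.4100 + (1.3800 - 2.4100)*exp(-0.7700*2.0700)
= 2.4100 + -1.0300 * 0.2031
= 2.2008

2.2008


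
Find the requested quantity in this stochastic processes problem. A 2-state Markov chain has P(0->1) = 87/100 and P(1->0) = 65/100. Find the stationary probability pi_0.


Stationary distribution: pi_0 = p10/(p01+p10), pi_1 = p01/(p01+p10)
p01 = 0.8700, p10 = 0.6500
pi_0 = 0.4276

0.4276


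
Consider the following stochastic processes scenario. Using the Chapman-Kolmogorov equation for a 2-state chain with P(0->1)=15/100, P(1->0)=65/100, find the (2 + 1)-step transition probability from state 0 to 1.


P^3 = P^2 * P^1
Computing via matrix multiplication of the transition matrix.
Entry (0,1) of P^3 = 0.1860

0.1860


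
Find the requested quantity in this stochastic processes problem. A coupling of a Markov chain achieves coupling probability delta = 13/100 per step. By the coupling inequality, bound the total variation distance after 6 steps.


TV distance bound <= (1-delta)^n
= (1 - 0.1300)^6
= 0.8700^6
= 0.4336

0.4336


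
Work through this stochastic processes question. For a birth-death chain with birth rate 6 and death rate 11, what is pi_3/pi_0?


For birth-death process, pi_n/pi_0 = (lambda/mu)^n
= (6/11)^3
= 0.1623

0.1623


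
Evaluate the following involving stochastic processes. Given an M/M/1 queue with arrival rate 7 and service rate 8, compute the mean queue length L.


rho = 7/8 = 0.8750
L = rho/(1-rho)
= 0.8750/0.1250
= 7.0000

7.0000


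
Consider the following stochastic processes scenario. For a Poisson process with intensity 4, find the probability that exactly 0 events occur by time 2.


P(N(t)=k) = (lambda*t)^k * exp(-lambda*t) / k!
lambda*t = 8
= 8^0 * exp(-8) / 0!
= 1 * 3.3546e-04 / 1
= 3.3546e-04

3.3546e-04


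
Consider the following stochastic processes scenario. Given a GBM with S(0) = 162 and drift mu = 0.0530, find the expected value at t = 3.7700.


E[S(t)] = S(0) * exp(mu * t)
= 162 * exp(0.0530 * 3.7700)
= 162 * 1.2212
= 197.8297

197.8297


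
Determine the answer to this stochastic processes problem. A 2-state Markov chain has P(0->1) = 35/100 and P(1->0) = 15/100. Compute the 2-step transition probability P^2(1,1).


Computing P^2 by matrix multiplication.
P = [[0.6500, 0.3500], [0.1500, 0.8500]]
After raising P to the power 2:
P^2(1,1) = 0.7750

0.7750


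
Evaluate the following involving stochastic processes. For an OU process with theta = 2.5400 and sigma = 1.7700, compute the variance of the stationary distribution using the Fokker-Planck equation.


Stationary variance = sigma^2 / (2*theta)
= 1.7700^2 / (2*2.5400)
= 3.1329 / 5.0800
= 0.6167

0.6167


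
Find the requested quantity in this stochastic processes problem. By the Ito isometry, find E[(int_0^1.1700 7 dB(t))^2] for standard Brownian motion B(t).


By Ito isometry: E[(int f dB)^2] = int f^2 dt
= 7^2 * 1.1700
= 49 * 1.1700 = 57.3300

57.3300


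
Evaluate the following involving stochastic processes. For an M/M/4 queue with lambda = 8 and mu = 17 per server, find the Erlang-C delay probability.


a = lambda/mu = 0.4706
rho = a/c = 0.1176
Erlang-C formula applied:
C(c,a) = 0.0014

0.0014


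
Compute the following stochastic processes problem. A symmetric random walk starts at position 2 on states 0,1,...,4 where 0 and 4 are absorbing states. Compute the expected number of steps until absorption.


For symmetric RW on 0,...,N with absorbing barriers, E(i) = i*(N-i)
E(2) = 2 * 2 = 4

4


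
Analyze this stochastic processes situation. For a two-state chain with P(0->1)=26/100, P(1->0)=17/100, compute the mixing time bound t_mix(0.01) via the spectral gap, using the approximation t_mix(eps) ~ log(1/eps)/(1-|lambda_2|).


lambda_2 = |1 - p01 - p10| = |1 - 0.2600 - 0.1700| = 0.5700
t_mix ~ log(1/eps)/(1 - |lambda_2|)
= log(100)/(1 - 0.5700) = 4.6052/0.4300
= 10.7097

10.7097


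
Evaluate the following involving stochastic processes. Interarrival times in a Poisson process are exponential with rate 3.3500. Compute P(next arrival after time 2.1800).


P(X > t) = exp(-lambda * t)
= exp(-3.3500 * 2.1800)
= exp(-7.3030) = 6.7352e-04

6.7352e-04


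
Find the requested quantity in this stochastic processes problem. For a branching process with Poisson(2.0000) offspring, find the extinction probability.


Since mu = 2.0000 > 1, extinction prob q < 1.
Solve s = exp(mu*(s-1)) iteratively.
q = 0.2032

0.2032


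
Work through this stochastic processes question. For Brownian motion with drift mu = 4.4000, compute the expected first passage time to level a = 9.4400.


Expected first passage time = a/mu
= 9.4400/4.4000
= 2.1455

2.1455


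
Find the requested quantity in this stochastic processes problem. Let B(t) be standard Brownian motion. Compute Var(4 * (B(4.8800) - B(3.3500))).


Var(alpha*(B(t)-B(s))) = alpha^2 * (t-s)
= 4^2 * (4.8800 - 3.3500)
= 16 * 1.5300
= 24.4800

24.4800


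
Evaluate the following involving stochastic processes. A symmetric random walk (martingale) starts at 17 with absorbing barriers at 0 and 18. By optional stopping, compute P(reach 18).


By optional stopping theorem: E(M at tau) = M(0) = 17
P(hit 18)*18 + P(hit 0)*0 = 17
P(hit 18) = (17 - 0)/(18 - 0) = 17/18 = 0.9444

0.9444


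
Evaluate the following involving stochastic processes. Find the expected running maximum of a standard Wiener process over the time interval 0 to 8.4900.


E(max B(s)) = sqrt(2t/pi)
= sqrt(2*8.4900/pi)
= sqrt(5.4049)
= 2.3248

2.3248


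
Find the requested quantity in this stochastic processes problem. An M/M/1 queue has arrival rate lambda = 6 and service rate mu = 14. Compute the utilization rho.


rho = lambda/mu
= 6/14
= 0.4286

0.4286


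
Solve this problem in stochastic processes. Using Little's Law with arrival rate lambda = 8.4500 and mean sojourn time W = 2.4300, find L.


Little's Law: L = lambda * W
= 8.4500 * 2.4300
= 20.5335

20.5335


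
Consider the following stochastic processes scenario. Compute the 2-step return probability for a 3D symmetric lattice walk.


P(return in 2 steps) = P(reverse first step) = 1/(2d)
= 1/6
= 0.1667

0.1667


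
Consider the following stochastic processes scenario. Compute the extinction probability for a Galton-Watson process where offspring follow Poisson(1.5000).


Since mu = 1.5000 > 1, extinction prob q < 1.
Solve s = exp(mu*(s-1)) iteratively.
q = 0.4172

0.4172


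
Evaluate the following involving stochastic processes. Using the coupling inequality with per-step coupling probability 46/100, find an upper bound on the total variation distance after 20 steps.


TV distance bound <= (1-delta)^n
= (1 - 0.4600)^20
= 0.5400^20
= 4.4450e-06

4.4450e-06


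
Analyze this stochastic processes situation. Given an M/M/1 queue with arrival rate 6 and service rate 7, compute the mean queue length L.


rho = 6/7 = 0.8571
L = rho/(1-rho)
= 0.8571/0.1429
= 6.0000

6.0000


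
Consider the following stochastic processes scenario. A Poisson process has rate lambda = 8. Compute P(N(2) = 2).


P(N(t)=k) = (lambda*t)^k * exp(-lambda*t) / k!
lambda*t = 16
= 16^2 * exp(-16) / 2!
= 256 * 1.1254e-07 / 2
= 1.4405e-05

1.4405e-05


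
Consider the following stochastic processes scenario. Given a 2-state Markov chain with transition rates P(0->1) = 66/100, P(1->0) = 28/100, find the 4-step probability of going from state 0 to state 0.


Computing P^4 by matrix multiplication.
P = [[0.3400, 0.6600], [0.2800, 0.7200]]
After raising P to the power 4:
P^4(0,0) = 0.2979

0.2979


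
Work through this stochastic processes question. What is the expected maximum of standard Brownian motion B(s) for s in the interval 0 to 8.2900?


E(max B(s)) = sqrt(2t/pi)
= sqrt(2*8.2900/pi)
= sqrt(5.2776)
= 2.2973

2.2973


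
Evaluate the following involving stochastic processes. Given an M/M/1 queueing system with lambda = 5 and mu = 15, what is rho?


rho = lambda/mu
= 5/15
= 0.3333

0.3333


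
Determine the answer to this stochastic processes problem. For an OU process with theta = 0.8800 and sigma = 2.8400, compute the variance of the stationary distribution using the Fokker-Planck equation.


Stationary variance = sigma^2 / (2*theta)
= 2.8400^2 / (2*0.8800)
= 8.0656 / 1.7600
= 4.5827

4.5827


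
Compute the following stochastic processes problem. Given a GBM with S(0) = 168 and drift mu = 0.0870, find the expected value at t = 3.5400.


E[S(t)] = S(0) * exp(mu * t)
= 168 * exp(0.0870 * 3.5400)
= 168 * 1.3607
= 228.5932

228.5932


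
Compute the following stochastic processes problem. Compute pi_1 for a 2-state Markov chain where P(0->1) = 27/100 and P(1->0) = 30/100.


Stationary distribution: pi_0 = p10/(p01+p10), pi_1 = p01/(p01+p10)
p01 = 0.2700, p10 = 0.3000
pi_1 = 0.4737

0.4737


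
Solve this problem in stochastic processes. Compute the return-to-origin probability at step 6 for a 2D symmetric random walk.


P = C(6,3)^2 / 4^6
= 20^2 / 4096
= 400 / 4096
= 0.0977

0.0977


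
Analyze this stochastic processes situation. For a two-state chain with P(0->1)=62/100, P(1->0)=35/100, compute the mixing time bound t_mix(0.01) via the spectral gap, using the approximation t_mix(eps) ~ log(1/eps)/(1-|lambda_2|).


lambda_2 = |1 - p01 - p10| = |1 - 0.6200 - 0.3500| = 0.0300
t_mix ~ log(1/eps)/(1 - |lambda_2|)
= log(100)/(1 - 0.0300) = 4.6052/0.9700
= 4.7476

4.7476


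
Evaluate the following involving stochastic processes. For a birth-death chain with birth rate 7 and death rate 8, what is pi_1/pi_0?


For birth-death process, pi_n/pi_0 = (lambda/mu)^n
= (7/8)^1
= 0.8750

0.8750


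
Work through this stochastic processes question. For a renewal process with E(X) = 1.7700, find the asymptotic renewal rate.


Long-run renewal rate = 1/E(X)
= 1/1.7700
= 0.5650

0.5650


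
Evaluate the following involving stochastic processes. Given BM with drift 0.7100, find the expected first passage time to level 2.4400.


Expected first passage time = a/mu
= 2.4400/0.7100
= 3.4366

3.4366


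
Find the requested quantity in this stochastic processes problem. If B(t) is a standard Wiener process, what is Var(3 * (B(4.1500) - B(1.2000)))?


Var(alpha*(B(t)-B(s))) = alpha^2 * (t-s)
= 3^2 * (4.1500 - 1.2000)
= 9 * 2.9500
= 26.5500

26.5500


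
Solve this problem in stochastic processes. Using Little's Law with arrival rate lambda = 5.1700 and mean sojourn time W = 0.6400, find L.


Little's Law: L = lambda * W
= 5.1700 * 0.6400
= 3.3088

3.3088


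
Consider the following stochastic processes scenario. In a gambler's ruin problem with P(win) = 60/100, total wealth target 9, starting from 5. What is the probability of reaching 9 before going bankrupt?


Gambler's ruin formula:
r = q/p = 0.4000/0.6000 = 0.6667
P(win) = (1 - r^i)/(1 - r^N)
= (1 - 0.6667^5)/(1 - 0.6667^9)
= 0.8915

0.8915


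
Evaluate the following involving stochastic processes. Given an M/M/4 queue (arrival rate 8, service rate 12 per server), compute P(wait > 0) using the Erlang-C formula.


a = lambda/mu = 0.6667
rho = a/c = 0.1667
Erlang-C formula applied:
C(c,a) = 0.0051

0.0051


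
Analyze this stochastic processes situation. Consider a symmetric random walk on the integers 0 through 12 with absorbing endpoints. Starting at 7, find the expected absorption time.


For symmetric RW on 0,...,N with absorbing barriers, E(i) = i*(N-i)
E(7) = 7 * 5 = 35

35


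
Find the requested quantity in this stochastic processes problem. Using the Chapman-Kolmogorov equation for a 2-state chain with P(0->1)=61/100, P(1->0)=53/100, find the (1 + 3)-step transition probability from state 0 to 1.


P^4 = P^1 * P^3
Computing via matrix multiplication of the transition matrix.
Entry (0,1) of P^4 = 0.5349

0.5349


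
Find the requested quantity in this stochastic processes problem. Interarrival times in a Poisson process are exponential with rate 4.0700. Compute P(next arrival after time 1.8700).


P(X > t) = exp(-lambda * t)
= exp(-4.0700 * 1.8700)
= exp(-7.6109) = 4.9503e-04

4.9503e-04


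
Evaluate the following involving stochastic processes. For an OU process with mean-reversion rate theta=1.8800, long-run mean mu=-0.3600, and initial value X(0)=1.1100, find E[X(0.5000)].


E[X(t)] = mu + (X(0) - mu)*exp(-theta*t)
= -0.3600 + (1.1100 - -0.3600)*exp(-1.8800*0.5000)
= -0.3600 + 1.4700 * 0.3906
= 0.2142

0.2142


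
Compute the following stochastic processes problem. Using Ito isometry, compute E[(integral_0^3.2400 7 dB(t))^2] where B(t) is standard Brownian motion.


By Ito isometry: E[(int f dB)^2] = int f^2 dt
= 7^2 * 3.2400
= 49 * 3.2400 = 158.7600

158.7600


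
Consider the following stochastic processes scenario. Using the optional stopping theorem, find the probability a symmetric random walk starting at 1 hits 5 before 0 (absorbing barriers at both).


By optional stopping theorem: E(M at tau) = M(0) = 1
P(hit 5)*5 + P(hit 0)*0 = 1
P(hit 5) = (1 - 0)/(5 - 0) = 1/5 = 0.2000

0.2000


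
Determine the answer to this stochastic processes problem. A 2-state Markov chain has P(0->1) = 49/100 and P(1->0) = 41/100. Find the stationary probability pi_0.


Stationary distribution: pi_0 = p10/(p01+p10), pi_1 = p01/(p01+p10)
p01 = 0.4900, p10 = 0.4100
pi_0 = 0.4556

0.4556


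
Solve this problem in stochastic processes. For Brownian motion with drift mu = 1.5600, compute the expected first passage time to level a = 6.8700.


Expected first passage time = a/mu
= 6.8700/1.5600
= 4.4038

4.4038


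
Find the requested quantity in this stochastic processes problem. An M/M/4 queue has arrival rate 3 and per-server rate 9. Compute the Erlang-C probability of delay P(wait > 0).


a = lambda/mu = 0.3333
rho = a/c = 0.0833
Erlang-C formula applied:
C(c,a) = 4.0209e-04

4.0209e-04


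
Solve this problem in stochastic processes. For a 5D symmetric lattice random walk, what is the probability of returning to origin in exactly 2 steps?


P(return in 2 steps) = P(reverse first step) = 1/(2d)
= 1/10
= 0.1000

0.1000


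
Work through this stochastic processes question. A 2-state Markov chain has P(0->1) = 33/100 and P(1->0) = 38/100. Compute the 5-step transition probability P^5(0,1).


Computing P^5 by matrix multiplication.
P = [[0.6700, 0.3300], [0.3800, 0.6200]]
After raising P to the power 5:
P^5(0,1) = 0.4638

0.4638


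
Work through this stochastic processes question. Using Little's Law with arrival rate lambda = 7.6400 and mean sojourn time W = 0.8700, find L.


Little's Law: L = lambda * W
= 7.6400 * 0.8700
= 6.6468

6.6468


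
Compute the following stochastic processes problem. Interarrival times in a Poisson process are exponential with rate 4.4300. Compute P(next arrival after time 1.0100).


P(X > t) = exp(-lambda * t)
= exp(-4.4300 * 1.0100)
= exp(-4.4743) = 0.0114

0.0114


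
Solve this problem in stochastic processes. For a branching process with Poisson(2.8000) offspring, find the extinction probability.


Since mu = 2.8000 > 1, extinction prob q < 1.
Solve s = exp(mu*(s-1)) iteratively.
q = 0.0750

0.0750


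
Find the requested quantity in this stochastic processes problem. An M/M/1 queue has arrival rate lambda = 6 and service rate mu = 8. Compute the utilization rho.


rho = lambda/mu
= 6/8
= 0.7500

0.7500
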